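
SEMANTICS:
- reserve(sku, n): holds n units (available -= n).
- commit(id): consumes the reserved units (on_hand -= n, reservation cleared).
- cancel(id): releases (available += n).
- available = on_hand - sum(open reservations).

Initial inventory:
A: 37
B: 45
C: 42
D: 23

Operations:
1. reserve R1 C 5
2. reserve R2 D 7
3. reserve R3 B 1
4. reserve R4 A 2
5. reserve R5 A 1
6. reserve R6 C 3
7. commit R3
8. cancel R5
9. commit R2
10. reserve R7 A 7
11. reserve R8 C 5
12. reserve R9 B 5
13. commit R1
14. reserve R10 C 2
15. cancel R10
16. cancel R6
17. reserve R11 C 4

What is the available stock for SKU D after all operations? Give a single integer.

Step 1: reserve R1 C 5 -> on_hand[A=37 B=45 C=42 D=23] avail[A=37 B=45 C=37 D=23] open={R1}
Step 2: reserve R2 D 7 -> on_hand[A=37 B=45 C=42 D=23] avail[A=37 B=45 C=37 D=16] open={R1,R2}
Step 3: reserve R3 B 1 -> on_hand[A=37 B=45 C=42 D=23] avail[A=37 B=44 C=37 D=16] open={R1,R2,R3}
Step 4: reserve R4 A 2 -> on_hand[A=37 B=45 C=42 D=23] avail[A=35 B=44 C=37 D=16] open={R1,R2,R3,R4}
Step 5: reserve R5 A 1 -> on_hand[A=37 B=45 C=42 D=23] avail[A=34 B=44 C=37 D=16] open={R1,R2,R3,R4,R5}
Step 6: reserve R6 C 3 -> on_hand[A=37 B=45 C=42 D=23] avail[A=34 B=44 C=34 D=16] open={R1,R2,R3,R4,R5,R6}
Step 7: commit R3 -> on_hand[A=37 B=44 C=42 D=23] avail[A=34 B=44 C=34 D=16] open={R1,R2,R4,R5,R6}
Step 8: cancel R5 -> on_hand[A=37 B=44 C=42 D=23] avail[A=35 B=44 C=34 D=16] open={R1,R2,R4,R6}
Step 9: commit R2 -> on_hand[A=37 B=44 C=42 D=16] avail[A=35 B=44 C=34 D=16] open={R1,R4,R6}
Step 10: reserve R7 A 7 -> on_hand[A=37 B=44 C=42 D=16] avail[A=28 B=44 C=34 D=16] open={R1,R4,R6,R7}
Step 11: reserve R8 C 5 -> on_hand[A=37 B=44 C=42 D=16] avail[A=28 B=44 C=29 D=16] open={R1,R4,R6,R7,R8}
Step 12: reserve R9 B 5 -> on_hand[A=37 B=44 C=42 D=16] avail[A=28 B=39 C=29 D=16] open={R1,R4,R6,R7,R8,R9}
Step 13: commit R1 -> on_hand[A=37 B=44 C=37 D=16] avail[A=28 B=39 C=29 D=16] open={R4,R6,R7,R8,R9}
Step 14: reserve R10 C 2 -> on_hand[A=37 B=44 C=37 D=16] avail[A=28 B=39 C=27 D=16] open={R10,R4,R6,R7,R8,R9}
Step 15: cancel R10 -> on_hand[A=37 B=44 C=37 D=16] avail[A=28 B=39 C=29 D=16] open={R4,R6,R7,R8,R9}
Step 16: cancel R6 -> on_hand[A=37 B=44 C=37 D=16] avail[A=28 B=39 C=32 D=16] open={R4,R7,R8,R9}
Step 17: reserve R11 C 4 -> on_hand[A=37 B=44 C=37 D=16] avail[A=28 B=39 C=28 D=16] open={R11,R4,R7,R8,R9}
Final available[D] = 16

Answer: 16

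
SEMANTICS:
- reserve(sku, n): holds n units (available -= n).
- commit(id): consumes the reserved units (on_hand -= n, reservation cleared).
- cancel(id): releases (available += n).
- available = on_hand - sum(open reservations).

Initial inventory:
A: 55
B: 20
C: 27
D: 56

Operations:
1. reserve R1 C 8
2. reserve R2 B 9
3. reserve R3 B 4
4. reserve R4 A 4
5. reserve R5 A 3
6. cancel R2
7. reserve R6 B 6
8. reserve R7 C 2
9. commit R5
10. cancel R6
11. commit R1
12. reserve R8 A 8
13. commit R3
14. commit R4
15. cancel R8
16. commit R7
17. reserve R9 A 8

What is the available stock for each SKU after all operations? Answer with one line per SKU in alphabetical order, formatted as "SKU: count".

Step 1: reserve R1 C 8 -> on_hand[A=55 B=20 C=27 D=56] avail[A=55 B=20 C=19 D=56] open={R1}
Step 2: reserve R2 B 9 -> on_hand[A=55 B=20 C=27 D=56] avail[A=55 B=11 C=19 D=56] open={R1,R2}
Step 3: reserve R3 B 4 -> on_hand[A=55 B=20 C=27 D=56] avail[A=55 B=7 C=19 D=56] open={R1,R2,R3}
Step 4: reserve R4 A 4 -> on_hand[A=55 B=20 C=27 D=56] avail[A=51 B=7 C=19 D=56] open={R1,R2,R3,R4}
Step 5: reserve R5 A 3 -> on_hand[A=55 B=20 C=27 D=56] avail[A=48 B=7 C=19 D=56] open={R1,R2,R3,R4,R5}
Step 6: cancel R2 -> on_hand[A=55 B=20 C=27 D=56] avail[A=48 B=16 C=19 D=56] open={R1,R3,R4,R5}
Step 7: reserve R6 B 6 -> on_hand[A=55 B=20 C=27 D=56] avail[A=48 B=10 C=19 D=56] open={R1,R3,R4,R5,R6}
Step 8: reserve R7 C 2 -> on_hand[A=55 B=20 C=27 D=56] avail[A=48 B=10 C=17 D=56] open={R1,R3,R4,R5,R6,R7}
Step 9: commit R5 -> on_hand[A=52 B=20 C=27 D=56] avail[A=48 B=10 C=17 D=56] open={R1,R3,R4,R6,R7}
Step 10: cancel R6 -> on_hand[A=52 B=20 C=27 D=56] avail[A=48 B=16 C=17 D=56] open={R1,R3,R4,R7}
Step 11: commit R1 -> on_hand[A=52 B=20 C=19 D=56] avail[A=48 B=16 C=17 D=56] open={R3,R4,R7}
Step 12: reserve R8 A 8 -> on_hand[A=52 B=20 C=19 D=56] avail[A=40 B=16 C=17 D=56] open={R3,R4,R7,R8}
Step 13: commit R3 -> on_hand[A=52 B=16 C=19 D=56] avail[A=40 B=16 C=17 D=56] open={R4,R7,R8}
Step 14: commit R4 -> on_hand[A=48 B=16 C=19 D=56] avail[A=40 B=16 C=17 D=56] open={R7,R8}
Step 15: cancel R8 -> on_hand[A=48 B=16 C=19 D=56] avail[A=48 B=16 C=17 D=56] open={R7}
Step 16: commit R7 -> on_hand[A=48 B=16 C=17 D=56] avail[A=48 B=16 C=17 D=56] open={}
Step 17: reserve R9 A 8 -> on_hand[A=48 B=16 C=17 D=56] avail[A=40 B=16 C=17 D=56] open={R9}

Answer: A: 40
B: 16
C: 17
D: 56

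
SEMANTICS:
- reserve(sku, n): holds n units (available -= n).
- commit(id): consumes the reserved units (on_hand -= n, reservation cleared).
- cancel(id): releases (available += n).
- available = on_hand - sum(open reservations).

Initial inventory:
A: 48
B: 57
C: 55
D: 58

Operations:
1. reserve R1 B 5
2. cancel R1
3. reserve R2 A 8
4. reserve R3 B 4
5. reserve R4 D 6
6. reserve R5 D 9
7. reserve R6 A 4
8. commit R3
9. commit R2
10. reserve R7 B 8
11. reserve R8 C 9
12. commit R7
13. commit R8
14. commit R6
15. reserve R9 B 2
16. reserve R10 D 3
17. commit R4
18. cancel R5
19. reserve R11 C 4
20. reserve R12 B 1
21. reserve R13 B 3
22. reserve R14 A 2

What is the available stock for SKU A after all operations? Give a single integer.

Answer: 34

Derivation:
Step 1: reserve R1 B 5 -> on_hand[A=48 B=57 C=55 D=58] avail[A=48 B=52 C=55 D=58] open={R1}
Step 2: cancel R1 -> on_hand[A=48 B=57 C=55 D=58] avail[A=48 B=57 C=55 D=58] open={}
Step 3: reserve R2 A 8 -> on_hand[A=48 B=57 C=55 D=58] avail[A=40 B=57 C=55 D=58] open={R2}
Step 4: reserve R3 B 4 -> on_hand[A=48 B=57 C=55 D=58] avail[A=40 B=53 C=55 D=58] open={R2,R3}
Step 5: reserve R4 D 6 -> on_hand[A=48 B=57 C=55 D=58] avail[A=40 B=53 C=55 D=52] open={R2,R3,R4}
Step 6: reserve R5 D 9 -> on_hand[A=48 B=57 C=55 D=58] avail[A=40 B=53 C=55 D=43] open={R2,R3,R4,R5}
Step 7: reserve R6 A 4 -> on_hand[A=48 B=57 C=55 D=58] avail[A=36 B=53 C=55 D=43] open={R2,R3,R4,R5,R6}
Step 8: commit R3 -> on_hand[A=48 B=53 C=55 D=58] avail[A=36 B=53 C=55 D=43] open={R2,R4,R5,R6}
Step 9: commit R2 -> on_hand[A=40 B=53 C=55 D=58] avail[A=36 B=53 C=55 D=43] open={R4,R5,R6}
Step 10: reserve R7 B 8 -> on_hand[A=40 B=53 C=55 D=58] avail[A=36 B=45 C=55 D=43] open={R4,R5,R6,R7}
Step 11: reserve R8 C 9 -> on_hand[A=40 B=53 C=55 D=58] avail[A=36 B=45 C=46 D=43] open={R4,R5,R6,R7,R8}
Step 12: commit R7 -> on_hand[A=40 B=45 C=55 D=58] avail[A=36 B=45 C=46 D=43] open={R4,R5,R6,R8}
Step 13: commit R8 -> on_hand[A=40 B=45 C=46 D=58] avail[A=36 B=45 C=46 D=43] open={R4,R5,R6}
Step 14: commit R6 -> on_hand[A=36 B=45 C=46 D=58] avail[A=36 B=45 C=46 D=43] open={R4,R5}
Step 15: reserve R9 B 2 -> on_hand[A=36 B=45 C=46 D=58] avail[A=36 B=43 C=46 D=43] open={R4,R5,R9}
Step 16: reserve R10 D 3 -> on_hand[A=36 B=45 C=46 D=58] avail[A=36 B=43 C=46 D=40] open={R10,R4,R5,R9}
Step 17: commit R4 -> on_hand[A=36 B=45 C=46 D=52] avail[A=36 B=43 C=46 D=40] open={R10,R5,R9}
Step 18: cancel R5 -> on_hand[A=36 B=45 C=46 D=52] avail[A=36 B=43 C=46 D=49] open={R10,R9}
Step 19: reserve R11 C 4 -> on_hand[A=36 B=45 C=46 D=52] avail[A=36 B=43 C=42 D=49] open={R10,R11,R9}
Step 20: reserve R12 B 1 -> on_hand[A=36 B=45 C=46 D=52] avail[A=36 B=42 C=42 D=49] open={R10,R11,R12,R9}
Step 21: reserve R13 B 3 -> on_hand[A=36 B=45 C=46 D=52] avail[A=36 B=39 C=42 D=49] open={R10,R11,R12,R13,R9}
Step 22: reserve R14 A 2 -> on_hand[A=36 B=45 C=46 D=52] avail[A=34 B=39 C=42 D=49] open={R10,R11,R12,R13,R14,R9}
Final available[A] = 34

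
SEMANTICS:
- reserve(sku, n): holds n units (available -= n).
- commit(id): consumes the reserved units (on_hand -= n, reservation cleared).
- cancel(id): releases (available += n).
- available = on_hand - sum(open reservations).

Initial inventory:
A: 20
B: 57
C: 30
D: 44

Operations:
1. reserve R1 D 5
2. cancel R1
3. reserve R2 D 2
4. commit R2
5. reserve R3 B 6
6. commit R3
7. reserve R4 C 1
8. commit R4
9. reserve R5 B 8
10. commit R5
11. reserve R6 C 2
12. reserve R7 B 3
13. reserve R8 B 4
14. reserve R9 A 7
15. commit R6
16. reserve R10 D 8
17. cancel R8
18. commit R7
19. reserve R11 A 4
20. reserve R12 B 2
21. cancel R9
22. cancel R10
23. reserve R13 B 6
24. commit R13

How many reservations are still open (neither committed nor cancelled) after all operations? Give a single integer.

Answer: 2

Derivation:
Step 1: reserve R1 D 5 -> on_hand[A=20 B=57 C=30 D=44] avail[A=20 B=57 C=30 D=39] open={R1}
Step 2: cancel R1 -> on_hand[A=20 B=57 C=30 D=44] avail[A=20 B=57 C=30 D=44] open={}
Step 3: reserve R2 D 2 -> on_hand[A=20 B=57 C=30 D=44] avail[A=20 B=57 C=30 D=42] open={R2}
Step 4: commit R2 -> on_hand[A=20 B=57 C=30 D=42] avail[A=20 B=57 C=30 D=42] open={}
Step 5: reserve R3 B 6 -> on_hand[A=20 B=57 C=30 D=42] avail[A=20 B=51 C=30 D=42] open={R3}
Step 6: commit R3 -> on_hand[A=20 B=51 C=30 D=42] avail[A=20 B=51 C=30 D=42] open={}
Step 7: reserve R4 C 1 -> on_hand[A=20 B=51 C=30 D=42] avail[A=20 B=51 C=29 D=42] open={R4}
Step 8: commit R4 -> on_hand[A=20 B=51 C=29 D=42] avail[A=20 B=51 C=29 D=42] open={}
Step 9: reserve R5 B 8 -> on_hand[A=20 B=51 C=29 D=42] avail[A=20 B=43 C=29 D=42] open={R5}
Step 10: commit R5 -> on_hand[A=20 B=43 C=29 D=42] avail[A=20 B=43 C=29 D=42] open={}
Step 11: reserve R6 C 2 -> on_hand[A=20 B=43 C=29 D=42] avail[A=20 B=43 C=27 D=42] open={R6}
Step 12: reserve R7 B 3 -> on_hand[A=20 B=43 C=29 D=42] avail[A=20 B=40 C=27 D=42] open={R6,R7}
Step 13: reserve R8 B 4 -> on_hand[A=20 B=43 C=29 D=42] avail[A=20 B=36 C=27 D=42] open={R6,R7,R8}
Step 14: reserve R9 A 7 -> on_hand[A=20 B=43 C=29 D=42] avail[A=13 B=36 C=27 D=42] open={R6,R7,R8,R9}
Step 15: commit R6 -> on_hand[A=20 B=43 C=27 D=42] avail[A=13 B=36 C=27 D=42] open={R7,R8,R9}
Step 16: reserve R10 D 8 -> on_hand[A=20 B=43 C=27 D=42] avail[A=13 B=36 C=27 D=34] open={R10,R7,R8,R9}
Step 17: cancel R8 -> on_hand[A=20 B=43 C=27 D=42] avail[A=13 B=40 C=27 D=34] open={R10,R7,R9}
Step 18: commit R7 -> on_hand[A=20 B=40 C=27 D=42] avail[A=13 B=40 C=27 D=34] open={R10,R9}
Step 19: reserve R11 A 4 -> on_hand[A=20 B=40 C=27 D=42] avail[A=9 B=40 C=27 D=34] open={R10,R11,R9}
Step 20: reserve R12 B 2 -> on_hand[A=20 B=40 C=27 D=42] avail[A=9 B=38 C=27 D=34] open={R10,R11,R12,R9}
Step 21: cancel R9 -> on_hand[A=20 B=40 C=27 D=42] avail[A=16 B=38 C=27 D=34] open={R10,R11,R12}
Step 22: cancel R10 -> on_hand[A=20 B=40 C=27 D=42] avail[A=16 B=38 C=27 D=42] open={R11,R12}
Step 23: reserve R13 B 6 -> on_hand[A=20 B=40 C=27 D=42] avail[A=16 B=32 C=27 D=42] open={R11,R12,R13}
Step 24: commit R13 -> on_hand[A=20 B=34 C=27 D=42] avail[A=16 B=32 C=27 D=42] open={R11,R12}
Open reservations: ['R11', 'R12'] -> 2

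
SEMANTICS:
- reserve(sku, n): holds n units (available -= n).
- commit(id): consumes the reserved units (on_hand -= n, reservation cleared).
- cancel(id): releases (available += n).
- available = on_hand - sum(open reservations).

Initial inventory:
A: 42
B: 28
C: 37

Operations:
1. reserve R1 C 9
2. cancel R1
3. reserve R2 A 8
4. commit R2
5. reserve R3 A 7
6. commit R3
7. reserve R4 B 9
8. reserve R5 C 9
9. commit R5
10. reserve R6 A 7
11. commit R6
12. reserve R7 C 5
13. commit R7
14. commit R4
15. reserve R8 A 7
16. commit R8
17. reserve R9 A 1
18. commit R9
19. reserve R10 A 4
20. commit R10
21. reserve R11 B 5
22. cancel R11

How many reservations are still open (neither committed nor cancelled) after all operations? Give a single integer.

Answer: 0

Derivation:
Step 1: reserve R1 C 9 -> on_hand[A=42 B=28 C=37] avail[A=42 B=28 C=28] open={R1}
Step 2: cancel R1 -> on_hand[A=42 B=28 C=37] avail[A=42 B=28 C=37] open={}
Step 3: reserve R2 A 8 -> on_hand[A=42 B=28 C=37] avail[A=34 B=28 C=37] open={R2}
Step 4: commit R2 -> on_hand[A=34 B=28 C=37] avail[A=34 B=28 C=37] open={}
Step 5: reserve R3 A 7 -> on_hand[A=34 B=28 C=37] avail[A=27 B=28 C=37] open={R3}
Step 6: commit R3 -> on_hand[A=27 B=28 C=37] avail[A=27 B=28 C=37] open={}
Step 7: reserve R4 B 9 -> on_hand[A=27 B=28 C=37] avail[A=27 B=19 C=37] open={R4}
Step 8: reserve R5 C 9 -> on_hand[A=27 B=28 C=37] avail[A=27 B=19 C=28] open={R4,R5}
Step 9: commit R5 -> on_hand[A=27 B=28 C=28] avail[A=27 B=19 C=28] open={R4}
Step 10: reserve R6 A 7 -> on_hand[A=27 B=28 C=28] avail[A=20 B=19 C=28] open={R4,R6}
Step 11: commit R6 -> on_hand[A=20 B=28 C=28] avail[A=20 B=19 C=28] open={R4}
Step 12: reserve R7 C 5 -> on_hand[A=20 B=28 C=28] avail[A=20 B=19 C=23] open={R4,R7}
Step 13: commit R7 -> on_hand[A=20 B=28 C=23] avail[A=20 B=19 C=23] open={R4}
Step 14: commit R4 -> on_hand[A=20 B=19 C=23] avail[A=20 B=19 C=23] open={}
Step 15: reserve R8 A 7 -> on_hand[A=20 B=19 C=23] avail[A=13 B=19 C=23] open={R8}
Step 16: commit R8 -> on_hand[A=13 B=19 C=23] avail[A=13 B=19 C=23] open={}
Step 17: reserve R9 A 1 -> on_hand[A=13 B=19 C=23] avail[A=12 B=19 C=23] open={R9}
Step 18: commit R9 -> on_hand[A=12 B=19 C=23] avail[A=12 B=19 C=23] open={}
Step 19: reserve R10 A 4 -> on_hand[A=12 B=19 C=23] avail[A=8 B=19 C=23] open={R10}
Step 20: commit R10 -> on_hand[A=8 B=19 C=23] avail[A=8 B=19 C=23] open={}
Step 21: reserve R11 B 5 -> on_hand[A=8 B=19 C=23] avail[A=8 B=14 C=23] open={R11}
Step 22: cancel R11 -> on_hand[A=8 B=19 C=23] avail[A=8 B=19 C=23] open={}
Open reservations: [] -> 0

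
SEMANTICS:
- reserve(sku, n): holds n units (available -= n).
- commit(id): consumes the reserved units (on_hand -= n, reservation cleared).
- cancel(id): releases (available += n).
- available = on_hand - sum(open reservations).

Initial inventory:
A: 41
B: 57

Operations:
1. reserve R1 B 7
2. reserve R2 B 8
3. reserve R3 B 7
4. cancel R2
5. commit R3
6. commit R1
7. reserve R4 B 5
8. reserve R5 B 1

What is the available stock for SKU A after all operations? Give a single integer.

Answer: 41

Derivation:
Step 1: reserve R1 B 7 -> on_hand[A=41 B=57] avail[A=41 B=50] open={R1}
Step 2: reserve R2 B 8 -> on_hand[A=41 B=57] avail[A=41 B=42] open={R1,R2}
Step 3: reserve R3 B 7 -> on_hand[A=41 B=57] avail[A=41 B=35] open={R1,R2,R3}
Step 4: cancel R2 -> on_hand[A=41 B=57] avail[A=41 B=43] open={R1,R3}
Step 5: commit R3 -> on_hand[A=41 B=50] avail[A=41 B=43] open={R1}
Step 6: commit R1 -> on_hand[A=41 B=43] avail[A=41 B=43] open={}
Step 7: reserve R4 B 5 -> on_hand[A=41 B=43] avail[A=41 B=38] open={R4}
Step 8: reserve R5 B 1 -> on_hand[A=41 B=43] avail[A=41 B=37] open={R4,R5}
Final available[A] = 41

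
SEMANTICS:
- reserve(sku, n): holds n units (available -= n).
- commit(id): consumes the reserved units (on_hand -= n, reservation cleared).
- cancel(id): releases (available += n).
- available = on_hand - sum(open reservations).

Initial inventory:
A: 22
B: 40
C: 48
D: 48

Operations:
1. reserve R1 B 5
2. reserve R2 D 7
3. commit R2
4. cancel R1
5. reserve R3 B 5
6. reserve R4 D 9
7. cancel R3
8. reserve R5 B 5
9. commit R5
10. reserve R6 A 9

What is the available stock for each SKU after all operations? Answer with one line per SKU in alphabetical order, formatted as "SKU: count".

Step 1: reserve R1 B 5 -> on_hand[A=22 B=40 C=48 D=48] avail[A=22 B=35 C=48 D=48] open={R1}
Step 2: reserve R2 D 7 -> on_hand[A=22 B=40 C=48 D=48] avail[A=22 B=35 C=48 D=41] open={R1,R2}
Step 3: commit R2 -> on_hand[A=22 B=40 C=48 D=41] avail[A=22 B=35 C=48 D=41] open={R1}
Step 4: cancel R1 -> on_hand[A=22 B=40 C=48 D=41] avail[A=22 B=40 C=48 D=41] open={}
Step 5: reserve R3 B 5 -> on_hand[A=22 B=40 C=48 D=41] avail[A=22 B=35 C=48 D=41] open={R3}
Step 6: reserve R4 D 9 -> on_hand[A=22 B=40 C=48 D=41] avail[A=22 B=35 C=48 D=32] open={R3,R4}
Step 7: cancel R3 -> on_hand[A=22 B=40 C=48 D=41] avail[A=22 B=40 C=48 D=32] open={R4}
Step 8: reserve R5 B 5 -> on_hand[A=22 B=40 C=48 D=41] avail[A=22 B=35 C=48 D=32] open={R4,R5}
Step 9: commit R5 -> on_hand[A=22 B=35 C=48 D=41] avail[A=22 B=35 C=48 D=32] open={R4}
Step 10: reserve R6 A 9 -> on_hand[A=22 B=35 C=48 D=41] avail[A=13 B=35 C=48 D=32] open={R4,R6}

Answer: A: 13
B: 35
C: 48
D: 32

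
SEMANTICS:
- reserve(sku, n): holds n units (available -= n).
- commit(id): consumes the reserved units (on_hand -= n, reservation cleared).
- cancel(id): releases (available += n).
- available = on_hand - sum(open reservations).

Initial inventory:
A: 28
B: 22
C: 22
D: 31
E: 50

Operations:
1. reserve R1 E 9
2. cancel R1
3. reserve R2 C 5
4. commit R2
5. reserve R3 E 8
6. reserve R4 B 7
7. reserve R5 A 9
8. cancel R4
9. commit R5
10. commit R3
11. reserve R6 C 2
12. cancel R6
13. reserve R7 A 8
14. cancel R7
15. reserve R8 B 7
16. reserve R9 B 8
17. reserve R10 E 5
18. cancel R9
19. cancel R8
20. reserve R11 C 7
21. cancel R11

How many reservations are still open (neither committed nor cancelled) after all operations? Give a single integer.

Answer: 1

Derivation:
Step 1: reserve R1 E 9 -> on_hand[A=28 B=22 C=22 D=31 E=50] avail[A=28 B=22 C=22 D=31 E=41] open={R1}
Step 2: cancel R1 -> on_hand[A=28 B=22 C=22 D=31 E=50] avail[A=28 B=22 C=22 D=31 E=50] open={}
Step 3: reserve R2 C 5 -> on_hand[A=28 B=22 C=22 D=31 E=50] avail[A=28 B=22 C=17 D=31 E=50] open={R2}
Step 4: commit R2 -> on_hand[A=28 B=22 C=17 D=31 E=50] avail[A=28 B=22 C=17 D=31 E=50] open={}
Step 5: reserve R3 E 8 -> on_hand[A=28 B=22 C=17 D=31 E=50] avail[A=28 B=22 C=17 D=31 E=42] open={R3}
Step 6: reserve R4 B 7 -> on_hand[A=28 B=22 C=17 D=31 E=50] avail[A=28 B=15 C=17 D=31 E=42] open={R3,R4}
Step 7: reserve R5 A 9 -> on_hand[A=28 B=22 C=17 D=31 E=50] avail[A=19 B=15 C=17 D=31 E=42] open={R3,R4,R5}
Step 8: cancel R4 -> on_hand[A=28 B=22 C=17 D=31 E=50] avail[A=19 B=22 C=17 D=31 E=42] open={R3,R5}
Step 9: commit R5 -> on_hand[A=19 B=22 C=17 D=31 E=50] avail[A=19 B=22 C=17 D=31 E=42] open={R3}
Step 10: commit R3 -> on_hand[A=19 B=22 C=17 D=31 E=42] avail[A=19 B=22 C=17 D=31 E=42] open={}
Step 11: reserve R6 C 2 -> on_hand[A=19 B=22 C=17 D=31 E=42] avail[A=19 B=22 C=15 D=31 E=42] open={R6}
Step 12: cancel R6 -> on_hand[A=19 B=22 C=17 D=31 E=42] avail[A=19 B=22 C=17 D=31 E=42] open={}
Step 13: reserve R7 A 8 -> on_hand[A=19 B=22 C=17 D=31 E=42] avail[A=11 B=22 C=17 D=31 E=42] open={R7}
Step 14: cancel R7 -> on_hand[A=19 B=22 C=17 D=31 E=42] avail[A=19 B=22 C=17 D=31 E=42] open={}
Step 15: reserve R8 B 7 -> on_hand[A=19 B=22 C=17 D=31 E=42] avail[A=19 B=15 C=17 D=31 E=42] open={R8}
Step 16: reserve R9 B 8 -> on_hand[A=19 B=22 C=17 D=31 E=42] avail[A=19 B=7 C=17 D=31 E=42] open={R8,R9}
Step 17: reserve R10 E 5 -> on_hand[A=19 B=22 C=17 D=31 E=42] avail[A=19 B=7 C=17 D=31 E=37] open={R10,R8,R9}
Step 18: cancel R9 -> on_hand[A=19 B=22 C=17 D=31 E=42] avail[A=19 B=15 C=17 D=31 E=37] open={R10,R8}
Step 19: cancel R8 -> on_hand[A=19 B=22 C=17 D=31 E=42] avail[A=19 B=22 C=17 D=31 E=37] open={R10}
Step 20: reserve R11 C 7 -> on_hand[A=19 B=22 C=17 D=31 E=42] avail[A=19 B=22 C=10 D=31 E=37] open={R10,R11}
Step 21: cancel R11 -> on_hand[A=19 B=22 C=17 D=31 E=42] avail[A=19 B=22 C=17 D=31 E=37] open={R10}
Open reservations: ['R10'] -> 1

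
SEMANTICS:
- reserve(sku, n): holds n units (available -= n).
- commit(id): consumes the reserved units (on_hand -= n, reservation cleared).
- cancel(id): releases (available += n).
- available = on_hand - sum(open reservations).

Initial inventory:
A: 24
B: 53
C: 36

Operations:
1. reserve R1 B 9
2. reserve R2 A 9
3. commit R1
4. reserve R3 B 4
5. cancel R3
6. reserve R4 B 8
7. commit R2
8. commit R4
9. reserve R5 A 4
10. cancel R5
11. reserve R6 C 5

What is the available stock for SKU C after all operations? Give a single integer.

Step 1: reserve R1 B 9 -> on_hand[A=24 B=53 C=36] avail[A=24 B=44 C=36] open={R1}
Step 2: reserve R2 A 9 -> on_hand[A=24 B=53 C=36] avail[A=15 B=44 C=36] open={R1,R2}
Step 3: commit R1 -> on_hand[A=24 B=44 C=36] avail[A=15 B=44 C=36] open={R2}
Step 4: reserve R3 B 4 -> on_hand[A=24 B=44 C=36] avail[A=15 B=40 C=36] open={R2,R3}
Step 5: cancel R3 -> on_hand[A=24 B=44 C=36] avail[A=15 B=44 C=36] open={R2}
Step 6: reserve R4 B 8 -> on_hand[A=24 B=44 C=36] avail[A=15 B=36 C=36] open={R2,R4}
Step 7: commit R2 -> on_hand[A=15 B=44 C=36] avail[A=15 B=36 C=36] open={R4}
Step 8: commit R4 -> on_hand[A=15 B=36 C=36] avail[A=15 B=36 C=36] open={}
Step 9: reserve R5 A 4 -> on_hand[A=15 B=36 C=36] avail[A=11 B=36 C=36] open={R5}
Step 10: cancel R5 -> on_hand[A=15 B=36 C=36] avail[A=15 B=36 C=36] open={}
Step 11: reserve R6 C 5 -> on_hand[A=15 B=36 C=36] avail[A=15 B=36 C=31] open={R6}
Final available[C] = 31

Answer: 31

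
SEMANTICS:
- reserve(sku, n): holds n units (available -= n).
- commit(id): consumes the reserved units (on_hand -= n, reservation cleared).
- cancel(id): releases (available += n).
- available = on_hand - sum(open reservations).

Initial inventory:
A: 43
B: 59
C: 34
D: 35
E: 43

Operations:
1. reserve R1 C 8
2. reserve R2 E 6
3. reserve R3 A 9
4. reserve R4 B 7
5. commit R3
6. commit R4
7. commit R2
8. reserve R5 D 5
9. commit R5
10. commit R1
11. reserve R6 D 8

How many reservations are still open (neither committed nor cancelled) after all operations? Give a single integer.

Answer: 1

Derivation:
Step 1: reserve R1 C 8 -> on_hand[A=43 B=59 C=34 D=35 E=43] avail[A=43 B=59 C=26 D=35 E=43] open={R1}
Step 2: reserve R2 E 6 -> on_hand[A=43 B=59 C=34 D=35 E=43] avail[A=43 B=59 C=26 D=35 E=37] open={R1,R2}
Step 3: reserve R3 A 9 -> on_hand[A=43 B=59 C=34 D=35 E=43] avail[A=34 B=59 C=26 D=35 E=37] open={R1,R2,R3}
Step 4: reserve R4 B 7 -> on_hand[A=43 B=59 C=34 D=35 E=43] avail[A=34 B=52 C=26 D=35 E=37] open={R1,R2,R3,R4}
Step 5: commit R3 -> on_hand[A=34 B=59 C=34 D=35 E=43] avail[A=34 B=52 C=26 D=35 E=37] open={R1,R2,R4}
Step 6: commit R4 -> on_hand[A=34 B=52 C=34 D=35 E=43] avail[A=34 B=52 C=26 D=35 E=37] open={R1,R2}
Step 7: commit R2 -> on_hand[A=34 B=52 C=34 D=35 E=37] avail[A=34 B=52 C=26 D=35 E=37] open={R1}
Step 8: reserve R5 D 5 -> on_hand[A=34 B=52 C=34 D=35 E=37] avail[A=34 B=52 C=26 D=30 E=37] open={R1,R5}
Step 9: commit R5 -> on_hand[A=34 B=52 C=34 D=30 E=37] avail[A=34 B=52 C=26 D=30 E=37] open={R1}
Step 10: commit R1 -> on_hand[A=34 B=52 C=26 D=30 E=37] avail[A=34 B=52 C=26 D=30 E=37] open={}
Step 11: reserve R6 D 8 -> on_hand[A=34 B=52 C=26 D=30 E=37] avail[A=34 B=52 C=26 D=22 E=37] open={R6}
Open reservations: ['R6'] -> 1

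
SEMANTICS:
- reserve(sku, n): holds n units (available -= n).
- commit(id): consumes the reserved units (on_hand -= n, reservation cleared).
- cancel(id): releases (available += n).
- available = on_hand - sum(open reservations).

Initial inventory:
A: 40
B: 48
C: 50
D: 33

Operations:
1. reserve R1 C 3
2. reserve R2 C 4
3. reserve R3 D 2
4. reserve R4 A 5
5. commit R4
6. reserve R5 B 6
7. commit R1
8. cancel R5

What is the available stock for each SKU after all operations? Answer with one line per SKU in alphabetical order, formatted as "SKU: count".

Answer: A: 35
B: 48
C: 43
D: 31

Derivation:
Step 1: reserve R1 C 3 -> on_hand[A=40 B=48 C=50 D=33] avail[A=40 B=48 C=47 D=33] open={R1}
Step 2: reserve R2 C 4 -> on_hand[A=40 B=48 C=50 D=33] avail[A=40 B=48 C=43 D=33] open={R1,R2}
Step 3: reserve R3 D 2 -> on_hand[A=40 B=48 C=50 D=33] avail[A=40 B=48 C=43 D=31] open={R1,R2,R3}
Step 4: reserve R4 A 5 -> on_hand[A=40 B=48 C=50 D=33] avail[A=35 B=48 C=43 D=31] open={R1,R2,R3,R4}
Step 5: commit R4 -> on_hand[A=35 B=48 C=50 D=33] avail[A=35 B=48 C=43 D=31] open={R1,R2,R3}
Step 6: reserve R5 B 6 -> on_hand[A=35 B=48 C=50 D=33] avail[A=35 B=42 C=43 D=31] open={R1,R2,R3,R5}
Step 7: commit R1 -> on_hand[A=35 B=48 C=47 D=33] avail[A=35 B=42 C=43 D=31] open={R2,R3,R5}
Step 8: cancel R5 -> on_hand[A=35 B=48 C=47 D=33] avail[A=35 B=48 C=43 D=31] open={R2,R3}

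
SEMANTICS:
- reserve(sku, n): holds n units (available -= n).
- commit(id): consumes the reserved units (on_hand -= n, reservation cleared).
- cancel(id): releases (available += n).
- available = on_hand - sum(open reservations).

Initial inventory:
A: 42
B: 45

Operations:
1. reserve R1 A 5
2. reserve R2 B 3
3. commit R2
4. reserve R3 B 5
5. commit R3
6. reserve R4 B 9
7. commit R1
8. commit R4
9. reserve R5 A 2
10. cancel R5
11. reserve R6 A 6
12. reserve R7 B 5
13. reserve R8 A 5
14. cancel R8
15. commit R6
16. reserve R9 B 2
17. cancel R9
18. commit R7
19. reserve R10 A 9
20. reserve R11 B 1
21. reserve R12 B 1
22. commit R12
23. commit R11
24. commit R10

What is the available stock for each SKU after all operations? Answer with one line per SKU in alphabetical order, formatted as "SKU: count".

Step 1: reserve R1 A 5 -> on_hand[A=42 B=45] avail[A=37 B=45] open={R1}
Step 2: reserve R2 B 3 -> on_hand[A=42 B=45] avail[A=37 B=42] open={R1,R2}
Step 3: commit R2 -> on_hand[A=42 B=42] avail[A=37 B=42] open={R1}
Step 4: reserve R3 B 5 -> on_hand[A=42 B=42] avail[A=37 B=37] open={R1,R3}
Step 5: commit R3 -> on_hand[A=42 B=37] avail[A=37 B=37] open={R1}
Step 6: reserve R4 B 9 -> on_hand[A=42 B=37] avail[A=37 B=28] open={R1,R4}
Step 7: commit R1 -> on_hand[A=37 B=37] avail[A=37 B=28] open={R4}
Step 8: commit R4 -> on_hand[A=37 B=28] avail[A=37 B=28] open={}
Step 9: reserve R5 A 2 -> on_hand[A=37 B=28] avail[A=35 B=28] open={R5}
Step 10: cancel R5 -> on_hand[A=37 B=28] avail[A=37 B=28] open={}
Step 11: reserve R6 A 6 -> on_hand[A=37 B=28] avail[A=31 B=28] open={R6}
Step 12: reserve R7 B 5 -> on_hand[A=37 B=28] avail[A=31 B=23] open={R6,R7}
Step 13: reserve R8 A 5 -> on_hand[A=37 B=28] avail[A=26 B=23] open={R6,R7,R8}
Step 14: cancel R8 -> on_hand[A=37 B=28] avail[A=31 B=23] open={R6,R7}
Step 15: commit R6 -> on_hand[A=31 B=28] avail[A=31 B=23] open={R7}
Step 16: reserve R9 B 2 -> on_hand[A=31 B=28] avail[A=31 B=21] open={R7,R9}
Step 17: cancel R9 -> on_hand[A=31 B=28] avail[A=31 B=23] open={R7}
Step 18: commit R7 -> on_hand[A=31 B=23] avail[A=31 B=23] open={}
Step 19: reserve R10 A 9 -> on_hand[A=31 B=23] avail[A=22 B=23] open={R10}
Step 20: reserve R11 B 1 -> on_hand[A=31 B=23] avail[A=22 B=22] open={R10,R11}
Step 21: reserve R12 B 1 -> on_hand[A=31 B=23] avail[A=22 B=21] open={R10,R11,R12}
Step 22: commit R12 -> on_hand[A=31 B=22] avail[A=22 B=21] open={R10,R11}
Step 23: commit R11 -> on_hand[A=31 B=21] avail[A=22 B=21] open={R10}
Step 24: commit R10 -> on_hand[A=22 B=21] avail[A=22 B=21] open={}

Answer: A: 22
B: 21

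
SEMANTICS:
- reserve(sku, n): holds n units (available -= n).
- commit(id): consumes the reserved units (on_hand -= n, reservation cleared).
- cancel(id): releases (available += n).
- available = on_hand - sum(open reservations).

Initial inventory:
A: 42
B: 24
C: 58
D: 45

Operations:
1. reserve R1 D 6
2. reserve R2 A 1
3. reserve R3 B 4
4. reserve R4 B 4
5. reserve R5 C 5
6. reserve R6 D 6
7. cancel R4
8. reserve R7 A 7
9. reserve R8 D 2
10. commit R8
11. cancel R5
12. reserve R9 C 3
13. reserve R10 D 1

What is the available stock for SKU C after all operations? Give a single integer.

Step 1: reserve R1 D 6 -> on_hand[A=42 B=24 C=58 D=45] avail[A=42 B=24 C=58 D=39] open={R1}
Step 2: reserve R2 A 1 -> on_hand[A=42 B=24 C=58 D=45] avail[A=41 B=24 C=58 D=39] open={R1,R2}
Step 3: reserve R3 B 4 -> on_hand[A=42 B=24 C=58 D=45] avail[A=41 B=20 C=58 D=39] open={R1,R2,R3}
Step 4: reserve R4 B 4 -> on_hand[A=42 B=24 C=58 D=45] avail[A=41 B=16 C=58 D=39] open={R1,R2,R3,R4}
Step 5: reserve R5 C 5 -> on_hand[A=42 B=24 C=58 D=45] avail[A=41 B=16 C=53 D=39] open={R1,R2,R3,R4,R5}
Step 6: reserve R6 D 6 -> on_hand[A=42 B=24 C=58 D=45] avail[A=41 B=16 C=53 D=33] open={R1,R2,R3,R4,R5,R6}
Step 7: cancel R4 -> on_hand[A=42 B=24 C=58 D=45] avail[A=41 B=20 C=53 D=33] open={R1,R2,R3,R5,R6}
Step 8: reserve R7 A 7 -> on_hand[A=42 B=24 C=58 D=45] avail[A=34 B=20 C=53 D=33] open={R1,R2,R3,R5,R6,R7}
Step 9: reserve R8 D 2 -> on_hand[A=42 B=24 C=58 D=45] avail[A=34 B=20 C=53 D=31] open={R1,R2,R3,R5,R6,R7,R8}
Step 10: commit R8 -> on_hand[A=42 B=24 C=58 D=43] avail[A=34 B=20 C=53 D=31] open={R1,R2,R3,R5,R6,R7}
Step 11: cancel R5 -> on_hand[A=42 B=24 C=58 D=43] avail[A=34 B=20 C=58 D=31] open={R1,R2,R3,R6,R7}
Step 12: reserve R9 C 3 -> on_hand[A=42 B=24 C=58 D=43] avail[A=34 B=20 C=55 D=31] open={R1,R2,R3,R6,R7,R9}
Step 13: reserve R10 D 1 -> on_hand[A=42 B=24 C=58 D=43] avail[A=34 B=20 C=55 D=30] open={R1,R10,R2,R3,R6,R7,R9}
Final available[C] = 55

Answer: 55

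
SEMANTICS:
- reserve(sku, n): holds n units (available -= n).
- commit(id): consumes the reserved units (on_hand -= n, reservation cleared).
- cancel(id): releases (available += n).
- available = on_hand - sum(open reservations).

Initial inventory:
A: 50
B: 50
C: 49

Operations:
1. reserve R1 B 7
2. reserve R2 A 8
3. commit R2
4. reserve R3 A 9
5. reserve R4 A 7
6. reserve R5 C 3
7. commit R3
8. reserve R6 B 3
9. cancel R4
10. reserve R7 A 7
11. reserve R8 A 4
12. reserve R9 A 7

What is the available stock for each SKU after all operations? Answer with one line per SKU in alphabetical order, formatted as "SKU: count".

Step 1: reserve R1 B 7 -> on_hand[A=50 B=50 C=49] avail[A=50 B=43 C=49] open={R1}
Step 2: reserve R2 A 8 -> on_hand[A=50 B=50 C=49] avail[A=42 B=43 C=49] open={R1,R2}
Step 3: commit R2 -> on_hand[A=42 B=50 C=49] avail[A=42 B=43 C=49] open={R1}
Step 4: reserve R3 A 9 -> on_hand[A=42 B=50 C=49] avail[A=33 B=43 C=49] open={R1,R3}
Step 5: reserve R4 A 7 -> on_hand[A=42 B=50 C=49] avail[A=26 B=43 C=49] open={R1,R3,R4}
Step 6: reserve R5 C 3 -> on_hand[A=42 B=50 C=49] avail[A=26 B=43 C=46] open={R1,R3,R4,R5}
Step 7: commit R3 -> on_hand[A=33 B=50 C=49] avail[A=26 B=43 C=46] open={R1,R4,R5}
Step 8: reserve R6 B 3 -> on_hand[A=33 B=50 C=49] avail[A=26 B=40 C=46] open={R1,R4,R5,R6}
Step 9: cancel R4 -> on_hand[A=33 B=50 C=49] avail[A=33 B=40 C=46] open={R1,R5,R6}
Step 10: reserve R7 A 7 -> on_hand[A=33 B=50 C=49] avail[A=26 B=40 C=46] open={R1,R5,R6,R7}
Step 11: reserve R8 A 4 -> on_hand[A=33 B=50 C=49] avail[A=22 B=40 C=46] open={R1,R5,R6,R7,R8}
Step 12: reserve R9 A 7 -> on_hand[A=33 B=50 C=49] avail[A=15 B=40 C=46] open={R1,R5,R6,R7,R8,R9}

Answer: A: 15
B: 40
C: 46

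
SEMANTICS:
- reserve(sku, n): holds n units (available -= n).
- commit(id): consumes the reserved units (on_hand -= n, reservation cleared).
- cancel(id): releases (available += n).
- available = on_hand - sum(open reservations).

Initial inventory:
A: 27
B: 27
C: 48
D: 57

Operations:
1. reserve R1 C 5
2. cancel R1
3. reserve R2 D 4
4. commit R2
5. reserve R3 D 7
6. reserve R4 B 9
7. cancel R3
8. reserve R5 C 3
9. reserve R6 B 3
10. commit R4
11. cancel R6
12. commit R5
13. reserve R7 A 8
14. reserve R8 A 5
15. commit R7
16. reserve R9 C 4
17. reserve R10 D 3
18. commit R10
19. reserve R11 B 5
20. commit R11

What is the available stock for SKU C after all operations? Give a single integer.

Answer: 41

Derivation:
Step 1: reserve R1 C 5 -> on_hand[A=27 B=27 C=48 D=57] avail[A=27 B=27 C=43 D=57] open={R1}
Step 2: cancel R1 -> on_hand[A=27 B=27 C=48 D=57] avail[A=27 B=27 C=48 D=57] open={}
Step 3: reserve R2 D 4 -> on_hand[A=27 B=27 C=48 D=57] avail[A=27 B=27 C=48 D=53] open={R2}
Step 4: commit R2 -> on_hand[A=27 B=27 C=48 D=53] avail[A=27 B=27 C=48 D=53] open={}
Step 5: reserve R3 D 7 -> on_hand[A=27 B=27 C=48 D=53] avail[A=27 B=27 C=48 D=46] open={R3}
Step 6: reserve R4 B 9 -> on_hand[A=27 B=27 C=48 D=53] avail[A=27 B=18 C=48 D=46] open={R3,R4}
Step 7: cancel R3 -> on_hand[A=27 B=27 C=48 D=53] avail[A=27 B=18 C=48 D=53] open={R4}
Step 8: reserve R5 C 3 -> on_hand[A=27 B=27 C=48 D=53] avail[A=27 B=18 C=45 D=53] open={R4,R5}
Step 9: reserve R6 B 3 -> on_hand[A=27 B=27 C=48 D=53] avail[A=27 B=15 C=45 D=53] open={R4,R5,R6}
Step 10: commit R4 -> on_hand[A=27 B=18 C=48 D=53] avail[A=27 B=15 C=45 D=53] open={R5,R6}
Step 11: cancel R6 -> on_hand[A=27 B=18 C=48 D=53] avail[A=27 B=18 C=45 D=53] open={R5}
Step 12: commit R5 -> on_hand[A=27 B=18 C=45 D=53] avail[A=27 B=18 C=45 D=53] open={}
Step 13: reserve R7 A 8 -> on_hand[A=27 B=18 C=45 D=53] avail[A=19 B=18 C=45 D=53] open={R7}
Step 14: reserve R8 A 5 -> on_hand[A=27 B=18 C=45 D=53] avail[A=14 B=18 C=45 D=53] open={R7,R8}
Step 15: commit R7 -> on_hand[A=19 B=18 C=45 D=53] avail[A=14 B=18 C=45 D=53] open={R8}
Step 16: reserve R9 C 4 -> on_hand[A=19 B=18 C=45 D=53] avail[A=14 B=18 C=41 D=53] open={R8,R9}
Step 17: reserve R10 D 3 -> on_hand[A=19 B=18 C=45 D=53] avail[A=14 B=18 C=41 D=50] open={R10,R8,R9}
Step 18: commit R10 -> on_hand[A=19 B=18 C=45 D=50] avail[A=14 B=18 C=41 D=50] open={R8,R9}
Step 19: reserve R11 B 5 -> on_hand[A=19 B=18 C=45 D=50] avail[A=14 B=13 C=41 D=50] open={R11,R8,R9}
Step 20: commit R11 -> on_hand[A=19 B=13 C=45 D=50] avail[A=14 B=13 C=41 D=50] open={R8,R9}
Final available[C] = 41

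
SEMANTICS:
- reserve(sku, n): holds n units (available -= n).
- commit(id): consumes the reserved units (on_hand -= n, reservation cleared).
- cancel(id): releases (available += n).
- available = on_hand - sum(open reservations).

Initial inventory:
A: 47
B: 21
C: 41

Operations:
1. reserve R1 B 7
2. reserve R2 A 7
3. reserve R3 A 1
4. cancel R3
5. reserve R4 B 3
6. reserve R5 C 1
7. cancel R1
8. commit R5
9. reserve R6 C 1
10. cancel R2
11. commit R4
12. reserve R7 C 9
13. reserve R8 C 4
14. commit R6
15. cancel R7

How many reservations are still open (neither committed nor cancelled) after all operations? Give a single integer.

Step 1: reserve R1 B 7 -> on_hand[A=47 B=21 C=41] avail[A=47 B=14 C=41] open={R1}
Step 2: reserve R2 A 7 -> on_hand[A=47 B=21 C=41] avail[A=40 B=14 C=41] open={R1,R2}
Step 3: reserve R3 A 1 -> on_hand[A=47 B=21 C=41] avail[A=39 B=14 C=41] open={R1,R2,R3}
Step 4: cancel R3 -> on_hand[A=47 B=21 C=41] avail[A=40 B=14 C=41] open={R1,R2}
Step 5: reserve R4 B 3 -> on_hand[A=47 B=21 C=41] avail[A=40 B=11 C=41] open={R1,R2,R4}
Step 6: reserve R5 C 1 -> on_hand[A=47 B=21 C=41] avail[A=40 B=11 C=40] open={R1,R2,R4,R5}
Step 7: cancel R1 -> on_hand[A=47 B=21 C=41] avail[A=40 B=18 C=40] open={R2,R4,R5}
Step 8: commit R5 -> on_hand[A=47 B=21 C=40] avail[A=40 B=18 C=40] open={R2,R4}
Step 9: reserve R6 C 1 -> on_hand[A=47 B=21 C=40] avail[A=40 B=18 C=39] open={R2,R4,R6}
Step 10: cancel R2 -> on_hand[A=47 B=21 C=40] avail[A=47 B=18 C=39] open={R4,R6}
Step 11: commit R4 -> on_hand[A=47 B=18 C=40] avail[A=47 B=18 C=39] open={R6}
Step 12: reserve R7 C 9 -> on_hand[A=47 B=18 C=40] avail[A=47 B=18 C=30] open={R6,R7}
Step 13: reserve R8 C 4 -> on_hand[A=47 B=18 C=40] avail[A=47 B=18 C=26] open={R6,R7,R8}
Step 14: commit R6 -> on_hand[A=47 B=18 C=39] avail[A=47 B=18 C=26] open={R7,R8}
Step 15: cancel R7 -> on_hand[A=47 B=18 C=39] avail[A=47 B=18 C=35] open={R8}
Open reservations: ['R8'] -> 1

Answer: 1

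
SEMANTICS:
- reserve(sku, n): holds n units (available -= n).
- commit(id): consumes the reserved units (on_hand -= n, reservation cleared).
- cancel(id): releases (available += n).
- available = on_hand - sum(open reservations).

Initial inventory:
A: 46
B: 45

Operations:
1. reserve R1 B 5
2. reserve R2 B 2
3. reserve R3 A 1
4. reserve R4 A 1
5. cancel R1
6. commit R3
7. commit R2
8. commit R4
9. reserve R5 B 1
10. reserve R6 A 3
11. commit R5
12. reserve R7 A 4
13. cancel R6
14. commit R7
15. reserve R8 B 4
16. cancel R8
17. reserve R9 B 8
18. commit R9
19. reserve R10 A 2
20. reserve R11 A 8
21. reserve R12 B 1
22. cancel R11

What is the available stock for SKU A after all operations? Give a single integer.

Answer: 38

Derivation:
Step 1: reserve R1 B 5 -> on_hand[A=46 B=45] avail[A=46 B=40] open={R1}
Step 2: reserve R2 B 2 -> on_hand[A=46 B=45] avail[A=46 B=38] open={R1,R2}
Step 3: reserve R3 A 1 -> on_hand[A=46 B=45] avail[A=45 B=38] open={R1,R2,R3}
Step 4: reserve R4 A 1 -> on_hand[A=46 B=45] avail[A=44 B=38] open={R1,R2,R3,R4}
Step 5: cancel R1 -> on_hand[A=46 B=45] avail[A=44 B=43] open={R2,R3,R4}
Step 6: commit R3 -> on_hand[A=45 B=45] avail[A=44 B=43] open={R2,R4}
Step 7: commit R2 -> on_hand[A=45 B=43] avail[A=44 B=43] open={R4}
Step 8: commit R4 -> on_hand[A=44 B=43] avail[A=44 B=43] open={}
Step 9: reserve R5 B 1 -> on_hand[A=44 B=43] avail[A=44 B=42] open={R5}
Step 10: reserve R6 A 3 -> on_hand[A=44 B=43] avail[A=41 B=42] open={R5,R6}
Step 11: commit R5 -> on_hand[A=44 B=42] avail[A=41 B=42] open={R6}
Step 12: reserve R7 A 4 -> on_hand[A=44 B=42] avail[A=37 B=42] open={R6,R7}
Step 13: cancel R6 -> on_hand[A=44 B=42] avail[A=40 B=42] open={R7}
Step 14: commit R7 -> on_hand[A=40 B=42] avail[A=40 B=42] open={}
Step 15: reserve R8 B 4 -> on_hand[A=40 B=42] avail[A=40 B=38] open={R8}
Step 16: cancel R8 -> on_hand[A=40 B=42] avail[A=40 B=42] open={}
Step 17: reserve R9 B 8 -> on_hand[A=40 B=42] avail[A=40 B=34] open={R9}
Step 18: commit R9 -> on_hand[A=40 B=34] avail[A=40 B=34] open={}
Step 19: reserve R10 A 2 -> on_hand[A=40 B=34] avail[A=38 B=34] open={R10}
Step 20: reserve R11 A 8 -> on_hand[A=40 B=34] avail[A=30 B=34] open={R10,R11}
Step 21: reserve R12 B 1 -> on_hand[A=40 B=34] avail[A=30 B=33] open={R10,R11,R12}
Step 22: cancel R11 -> on_hand[A=40 B=34] avail[A=38 B=33] open={R10,R12}
Final available[A] = 38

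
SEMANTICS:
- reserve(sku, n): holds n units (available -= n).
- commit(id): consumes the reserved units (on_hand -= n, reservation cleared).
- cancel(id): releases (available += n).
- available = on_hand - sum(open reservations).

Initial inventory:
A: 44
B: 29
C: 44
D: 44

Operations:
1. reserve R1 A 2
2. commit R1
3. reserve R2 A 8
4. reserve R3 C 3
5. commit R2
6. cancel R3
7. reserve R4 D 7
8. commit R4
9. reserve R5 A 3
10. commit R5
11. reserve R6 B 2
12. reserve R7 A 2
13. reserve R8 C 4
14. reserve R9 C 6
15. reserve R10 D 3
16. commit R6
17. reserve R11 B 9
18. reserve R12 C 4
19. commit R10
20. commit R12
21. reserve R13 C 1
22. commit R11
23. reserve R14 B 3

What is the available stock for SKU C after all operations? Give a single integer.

Answer: 29

Derivation:
Step 1: reserve R1 A 2 -> on_hand[A=44 B=29 C=44 D=44] avail[A=42 B=29 C=44 D=44] open={R1}
Step 2: commit R1 -> on_hand[A=42 B=29 C=44 D=44] avail[A=42 B=29 C=44 D=44] open={}
Step 3: reserve R2 A 8 -> on_hand[A=42 B=29 C=44 D=44] avail[A=34 B=29 C=44 D=44] open={R2}
Step 4: reserve R3 C 3 -> on_hand[A=42 B=29 C=44 D=44] avail[A=34 B=29 C=41 D=44] open={R2,R3}
Step 5: commit R2 -> on_hand[A=34 B=29 C=44 D=44] avail[A=34 B=29 C=41 D=44] open={R3}
Step 6: cancel R3 -> on_hand[A=34 B=29 C=44 D=44] avail[A=34 B=29 C=44 D=44] open={}
Step 7: reserve R4 D 7 -> on_hand[A=34 B=29 C=44 D=44] avail[A=34 B=29 C=44 D=37] open={R4}
Step 8: commit R4 -> on_hand[A=34 B=29 C=44 D=37] avail[A=34 B=29 C=44 D=37] open={}
Step 9: reserve R5 A 3 -> on_hand[A=34 B=29 C=44 D=37] avail[A=31 B=29 C=44 D=37] open={R5}
Step 10: commit R5 -> on_hand[A=31 B=29 C=44 D=37] avail[A=31 B=29 C=44 D=37] open={}
Step 11: reserve R6 B 2 -> on_hand[A=31 B=29 C=44 D=37] avail[A=31 B=27 C=44 D=37] open={R6}
Step 12: reserve R7 A 2 -> on_hand[A=31 B=29 C=44 D=37] avail[A=29 B=27 C=44 D=37] open={R6,R7}
Step 13: reserve R8 C 4 -> on_hand[A=31 B=29 C=44 D=37] avail[A=29 B=27 C=40 D=37] open={R6,R7,R8}
Step 14: reserve R9 C 6 -> on_hand[A=31 B=29 C=44 D=37] avail[A=29 B=27 C=34 D=37] open={R6,R7,R8,R9}
Step 15: reserve R10 D 3 -> on_hand[A=31 B=29 C=44 D=37] avail[A=29 B=27 C=34 D=34] open={R10,R6,R7,R8,R9}
Step 16: commit R6 -> on_hand[A=31 B=27 C=44 D=37] avail[A=29 B=27 C=34 D=34] open={R10,R7,R8,R9}
Step 17: reserve R11 B 9 -> on_hand[A=31 B=27 C=44 D=37] avail[A=29 B=18 C=34 D=34] open={R10,R11,R7,R8,R9}
Step 18: reserve R12 C 4 -> on_hand[A=31 B=27 C=44 D=37] avail[A=29 B=18 C=30 D=34] open={R10,R11,R12,R7,R8,R9}
Step 19: commit R10 -> on_hand[A=31 B=27 C=44 D=34] avail[A=29 B=18 C=30 D=34] open={R11,R12,R7,R8,R9}
Step 20: commit R12 -> on_hand[A=31 B=27 C=40 D=34] avail[A=29 B=18 C=30 D=34] open={R11,R7,R8,R9}
Step 21: reserve R13 C 1 -> on_hand[A=31 B=27 C=40 D=34] avail[A=29 B=18 C=29 D=34] open={R11,R13,R7,R8,R9}
Step 22: commit R11 -> on_hand[A=31 B=18 C=40 D=34] avail[A=29 B=18 C=29 D=34] open={R13,R7,R8,R9}
Step 23: reserve R14 B 3 -> on_hand[A=31 B=18 C=40 D=34] avail[A=29 B=15 C=29 D=34] open={R13,R14,R7,R8,R9}
Final available[C] = 29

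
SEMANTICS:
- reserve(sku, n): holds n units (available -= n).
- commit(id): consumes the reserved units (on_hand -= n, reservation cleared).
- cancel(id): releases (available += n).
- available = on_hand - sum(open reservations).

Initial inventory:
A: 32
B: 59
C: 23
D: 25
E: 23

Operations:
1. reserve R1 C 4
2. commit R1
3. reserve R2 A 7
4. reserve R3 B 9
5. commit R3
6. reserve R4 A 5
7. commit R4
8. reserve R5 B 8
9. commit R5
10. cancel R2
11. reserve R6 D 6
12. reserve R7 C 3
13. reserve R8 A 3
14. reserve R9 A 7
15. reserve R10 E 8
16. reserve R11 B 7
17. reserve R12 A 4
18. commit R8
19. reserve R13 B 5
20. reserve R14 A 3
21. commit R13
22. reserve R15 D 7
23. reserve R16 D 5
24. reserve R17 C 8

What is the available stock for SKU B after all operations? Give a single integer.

Step 1: reserve R1 C 4 -> on_hand[A=32 B=59 C=23 D=25 E=23] avail[A=32 B=59 C=19 D=25 E=23] open={R1}
Step 2: commit R1 -> on_hand[A=32 B=59 C=19 D=25 E=23] avail[A=32 B=59 C=19 D=25 E=23] open={}
Step 3: reserve R2 A 7 -> on_hand[A=32 B=59 C=19 D=25 E=23] avail[A=25 B=59 C=19 D=25 E=23] open={R2}
Step 4: reserve R3 B 9 -> on_hand[A=32 B=59 C=19 D=25 E=23] avail[A=25 B=50 C=19 D=25 E=23] open={R2,R3}
Step 5: commit R3 -> on_hand[A=32 B=50 C=19 D=25 E=23] avail[A=25 B=50 C=19 D=25 E=23] open={R2}
Step 6: reserve R4 A 5 -> on_hand[A=32 B=50 C=19 D=25 E=23] avail[A=20 B=50 C=19 D=25 E=23] open={R2,R4}
Step 7: commit R4 -> on_hand[A=27 B=50 C=19 D=25 E=23] avail[A=20 B=50 C=19 D=25 E=23] open={R2}
Step 8: reserve R5 B 8 -> on_hand[A=27 B=50 C=19 D=25 E=23] avail[A=20 B=42 C=19 D=25 E=23] open={R2,R5}
Step 9: commit R5 -> on_hand[A=27 B=42 C=19 D=25 E=23] avail[A=20 B=42 C=19 D=25 E=23] open={R2}
Step 10: cancel R2 -> on_hand[A=27 B=42 C=19 D=25 E=23] avail[A=27 B=42 C=19 D=25 E=23] open={}
Step 11: reserve R6 D 6 -> on_hand[A=27 B=42 C=19 D=25 E=23] avail[A=27 B=42 C=19 D=19 E=23] open={R6}
Step 12: reserve R7 C 3 -> on_hand[A=27 B=42 C=19 D=25 E=23] avail[A=27 B=42 C=16 D=19 E=23] open={R6,R7}
Step 13: reserve R8 A 3 -> on_hand[A=27 B=42 C=19 D=25 E=23] avail[A=24 B=42 C=16 D=19 E=23] open={R6,R7,R8}
Step 14: reserve R9 A 7 -> on_hand[A=27 B=42 C=19 D=25 E=23] avail[A=17 B=42 C=16 D=19 E=23] open={R6,R7,R8,R9}
Step 15: reserve R10 E 8 -> on_hand[A=27 B=42 C=19 D=25 E=23] avail[A=17 B=42 C=16 D=19 E=15] open={R10,R6,R7,R8,R9}
Step 16: reserve R11 B 7 -> on_hand[A=27 B=42 C=19 D=25 E=23] avail[A=17 B=35 C=16 D=19 E=15] open={R10,R11,R6,R7,R8,R9}
Step 17: reserve R12 A 4 -> on_hand[A=27 B=42 C=19 D=25 E=23] avail[A=13 B=35 C=16 D=19 E=15] open={R10,R11,R12,R6,R7,R8,R9}
Step 18: commit R8 -> on_hand[A=24 B=42 C=19 D=25 E=23] avail[A=13 B=35 C=16 D=19 E=15] open={R10,R11,R12,R6,R7,R9}
Step 19: reserve R13 B 5 -> on_hand[A=24 B=42 C=19 D=25 E=23] avail[A=13 B=30 C=16 D=19 E=15] open={R10,R11,R12,R13,R6,R7,R9}
Step 20: reserve R14 A 3 -> on_hand[A=24 B=42 C=19 D=25 E=23] avail[A=10 B=30 C=16 D=19 E=15] open={R10,R11,R12,R13,R14,R6,R7,R9}
Step 21: commit R13 -> on_hand[A=24 B=37 C=19 D=25 E=23] avail[A=10 B=30 C=16 D=19 E=15] open={R10,R11,R12,R14,R6,R7,R9}
Step 22: reserve R15 D 7 -> on_hand[A=24 B=37 C=19 D=25 E=23] avail[A=10 B=30 C=16 D=12 E=15] open={R10,R11,R12,R14,R15,R6,R7,R9}
Step 23: reserve R16 D 5 -> on_hand[A=24 B=37 C=19 D=25 E=23] avail[A=10 B=30 C=16 D=7 E=15] open={R10,R11,R12,R14,R15,R16,R6,R7,R9}
Step 24: reserve R17 C 8 -> on_hand[A=24 B=37 C=19 D=25 E=23] avail[A=10 B=30 C=8 D=7 E=15] open={R10,R11,R12,R14,R15,R16,R17,R6,R7,R9}
Final available[B] = 30

Answer: 30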